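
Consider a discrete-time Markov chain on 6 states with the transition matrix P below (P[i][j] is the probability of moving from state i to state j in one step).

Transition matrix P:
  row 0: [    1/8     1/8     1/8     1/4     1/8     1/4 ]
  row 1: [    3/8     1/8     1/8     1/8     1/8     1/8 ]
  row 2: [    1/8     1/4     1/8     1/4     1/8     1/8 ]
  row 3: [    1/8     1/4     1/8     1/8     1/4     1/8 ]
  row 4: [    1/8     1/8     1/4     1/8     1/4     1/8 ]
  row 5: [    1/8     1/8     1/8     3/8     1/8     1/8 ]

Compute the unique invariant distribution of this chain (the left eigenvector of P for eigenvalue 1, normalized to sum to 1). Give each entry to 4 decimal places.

π = [0.1671, 0.1684, 0.1464, 0.2007, 0.1715, 0.1459]

Balance equations π_j = Σ_i π_i·P[i][j]:
  π_0 = 1/8·π_0 + 3/8·π_1 + 1/8·π_2 + 1/8·π_3 + 1/8·π_4 + 1/8·π_5
  π_1 = 1/8·π_0 + 1/8·π_1 + 1/4·π_2 + 1/4·π_3 + 1/8·π_4 + 1/8·π_5
  π_2 = 1/8·π_0 + 1/8·π_1 + 1/8·π_2 + 1/8·π_3 + 1/4·π_4 + 1/8·π_5
  π_3 = 1/4·π_0 + 1/8·π_1 + 1/4·π_2 + 1/8·π_3 + 1/8·π_4 + 3/8·π_5
  π_4 = 1/8·π_0 + 1/8·π_1 + 1/8·π_2 + 1/4·π_3 + 1/4·π_4 + 1/8·π_5
  normalize: π_0 + π_1 + π_2 + π_3 + π_4 + π_5 = 1
Solving the linear system gives exactly π = [453/2711, 913/5422, 397/2711, 544/2711, 465/2711, 791/5422].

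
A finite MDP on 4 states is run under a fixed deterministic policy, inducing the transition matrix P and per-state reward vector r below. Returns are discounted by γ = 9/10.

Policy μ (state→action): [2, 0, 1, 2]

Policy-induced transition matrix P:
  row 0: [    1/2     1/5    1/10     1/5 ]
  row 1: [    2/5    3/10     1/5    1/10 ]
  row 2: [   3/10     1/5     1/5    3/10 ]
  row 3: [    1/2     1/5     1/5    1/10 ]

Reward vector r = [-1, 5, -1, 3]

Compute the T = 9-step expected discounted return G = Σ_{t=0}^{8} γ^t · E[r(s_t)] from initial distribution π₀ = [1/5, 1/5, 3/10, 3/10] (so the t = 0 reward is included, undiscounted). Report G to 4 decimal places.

t=0: π = [0.2000, 0.2000, 0.3000, 0.3000], E[r] = 1.4000, γ^t·E[r] = 1.400000, running G = 1.400000
t=1: π = [0.4200, 0.2200, 0.1800, 0.1800], E[r] = 1.0400, γ^t·E[r] = 0.936000, running G = 2.336000
t=2: π = [0.4420, 0.2220, 0.1580, 0.1780], E[r] = 1.0440, γ^t·E[r] = 0.845640, running G = 3.181640
t=3: π = [0.4462, 0.2222, 0.1558, 0.1758], E[r] = 1.0364, γ^t·E[r] = 0.755536, running G = 3.937176
t=4: π = [0.4466, 0.2222, 0.1554, 0.1758], E[r] = 1.0364, γ^t·E[r] = 0.680008, running G = 4.617184
t=5: π = [0.4467, 0.2222, 0.1553, 0.1757], E[r] = 1.0363, γ^t·E[r] = 0.611915, running G = 5.229099
t=6: π = [0.4467, 0.2222, 0.1553, 0.1757], E[r] = 1.0363, γ^t·E[r] = 0.550724, running G = 5.779823
t=7: π = [0.4467, 0.2222, 0.1553, 0.1757], E[r] = 1.0363, γ^t·E[r] = 0.495650, running G = 6.275473
t=8: π = [0.4467, 0.2222, 0.1553, 0.1757], E[r] = 1.0363, γ^t·E[r] = 0.446085, running G = 6.721558

G = 6.7216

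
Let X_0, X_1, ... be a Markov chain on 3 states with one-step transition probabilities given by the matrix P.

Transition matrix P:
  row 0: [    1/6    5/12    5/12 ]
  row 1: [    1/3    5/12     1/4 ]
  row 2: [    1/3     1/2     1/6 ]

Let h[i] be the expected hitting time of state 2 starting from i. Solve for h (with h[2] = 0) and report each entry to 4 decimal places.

First-step conditioning: h[2] = 0; for i ≠ 2, h[i] = 1 + Σ_k P[i][k]·h[k].
  h[0] = 1 + 1/6·h[0] + 5/12·h[1]
  h[1] = 1 + 1/3·h[0] + 5/12·h[1]
Solving the 2×2 linear system over states ≠ 2 gives exactly h = [72/25, 84/25, 0] (h[2] = 0 is the target).

h = [2.8800, 3.3600, 0.0000]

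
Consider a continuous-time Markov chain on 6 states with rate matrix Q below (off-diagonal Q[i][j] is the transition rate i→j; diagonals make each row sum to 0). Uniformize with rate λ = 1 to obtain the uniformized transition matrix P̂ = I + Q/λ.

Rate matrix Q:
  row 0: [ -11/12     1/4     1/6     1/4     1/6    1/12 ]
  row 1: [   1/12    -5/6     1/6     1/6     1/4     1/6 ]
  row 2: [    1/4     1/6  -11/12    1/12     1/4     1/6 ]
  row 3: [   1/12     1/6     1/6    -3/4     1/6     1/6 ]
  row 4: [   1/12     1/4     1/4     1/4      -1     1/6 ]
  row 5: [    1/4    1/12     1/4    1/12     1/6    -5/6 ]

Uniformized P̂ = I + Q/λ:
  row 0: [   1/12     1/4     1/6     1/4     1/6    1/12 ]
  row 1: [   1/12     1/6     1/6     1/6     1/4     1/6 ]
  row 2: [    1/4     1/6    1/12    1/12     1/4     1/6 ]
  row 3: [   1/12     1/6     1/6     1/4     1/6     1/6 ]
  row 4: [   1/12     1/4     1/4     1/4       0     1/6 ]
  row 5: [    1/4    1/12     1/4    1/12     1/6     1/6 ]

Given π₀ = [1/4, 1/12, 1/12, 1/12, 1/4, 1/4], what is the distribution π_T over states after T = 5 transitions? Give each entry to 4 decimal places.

π = [0.1389, 0.1794, 0.1788, 0.1795, 0.1683, 0.1551]

t=0: π = [0.2500, 0.0833, 0.0833, 0.0833, 0.2500, 0.2500]
t=1: π = [0.1389, 0.1875, 0.2014, 0.1875, 0.1389, 0.1458]
t=2: π = [0.1412, 0.1777, 0.1736, 0.1765, 0.1759, 0.1551]
t=3: π = [0.1381, 0.1802, 0.1798, 0.1804, 0.1666, 0.1549]
t=4: π = [0.1391, 0.1792, 0.1785, 0.1792, 0.1689, 0.1552]
t=5: π = [0.1389, 0.1794, 0.1788, 0.1795, 0.1683, 0.1551]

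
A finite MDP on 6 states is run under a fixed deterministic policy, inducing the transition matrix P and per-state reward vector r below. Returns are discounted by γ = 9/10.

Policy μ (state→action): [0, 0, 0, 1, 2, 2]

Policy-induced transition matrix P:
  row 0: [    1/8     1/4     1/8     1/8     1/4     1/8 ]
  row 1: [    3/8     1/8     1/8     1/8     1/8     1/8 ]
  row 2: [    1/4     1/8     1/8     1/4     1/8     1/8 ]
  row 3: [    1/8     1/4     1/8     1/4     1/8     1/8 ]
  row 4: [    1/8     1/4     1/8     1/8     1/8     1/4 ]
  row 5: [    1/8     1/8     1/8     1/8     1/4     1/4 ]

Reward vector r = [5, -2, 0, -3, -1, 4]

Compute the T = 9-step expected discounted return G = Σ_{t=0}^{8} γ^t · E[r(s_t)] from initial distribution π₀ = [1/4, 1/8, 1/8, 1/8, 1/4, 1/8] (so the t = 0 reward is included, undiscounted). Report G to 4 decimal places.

G = 3.7856

t=0: π = [0.2500, 0.1250, 0.1250, 0.1250, 0.2500, 0.1250], E[r] = 0.8750, γ^t·E[r] = 0.875000, running G = 0.875000
t=1: π = [0.1719, 0.2031, 0.1250, 0.1563, 0.1719, 0.1719], E[r] = 0.5000, γ^t·E[r] = 0.450000, running G = 1.325000
t=2: π = [0.1914, 0.1875, 0.1250, 0.1602, 0.1680, 0.1680], E[r] = 0.6055, γ^t·E[r] = 0.490430, running G = 1.815430
t=3: π = [0.1875, 0.1899, 0.1250, 0.1606, 0.1699, 0.1670], E[r] = 0.5737, γ^t·E[r] = 0.418250, running G = 2.233679
t=4: π = [0.1881, 0.1898, 0.1250, 0.1607, 0.1693, 0.1671], E[r] = 0.5781, γ^t·E[r] = 0.379268, running G = 2.612947
t=5: π = [0.1881, 0.1898, 0.1250, 0.1607, 0.1694, 0.1671], E[r] = 0.5775, γ^t·E[r] = 0.340985, running G = 2.953932
t=6: π = [0.1881, 0.1898, 0.1250, 0.1607, 0.1694, 0.1671], E[r] = 0.5775, γ^t·E[r] = 0.306898, running G = 3.260830
t=7: π = [0.1881, 0.1898, 0.1250, 0.1607, 0.1694, 0.1671], E[r] = 0.5775, γ^t·E[r] = 0.276211, running G = 3.537041
t=8: π = [0.1881, 0.1898, 0.1250, 0.1607, 0.1694, 0.1671], E[r] = 0.5775, γ^t·E[r] = 0.248589, running G = 3.785630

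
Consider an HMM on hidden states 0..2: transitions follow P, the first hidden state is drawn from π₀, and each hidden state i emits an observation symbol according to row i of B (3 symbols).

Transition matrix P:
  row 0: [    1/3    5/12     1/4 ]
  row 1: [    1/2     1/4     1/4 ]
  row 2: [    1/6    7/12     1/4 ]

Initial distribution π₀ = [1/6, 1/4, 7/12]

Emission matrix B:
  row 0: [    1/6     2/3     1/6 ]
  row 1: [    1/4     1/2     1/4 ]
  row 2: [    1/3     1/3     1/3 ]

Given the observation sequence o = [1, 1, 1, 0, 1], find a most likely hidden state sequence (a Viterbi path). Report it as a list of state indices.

path = [2, 1, 0, 1, 0]

t=0: δ = [1.111e-01, 1.250e-01, 1.944e-01]  (obs o_0=1)
t=1: δ = [4.167e-02, 5.671e-02, 1.620e-02]  ψ = [1, 2, 2]  (obs o_1=1)
t=2: δ = [1.890e-02, 8.681e-03, 4.726e-03]  ψ = [1, 0, 1]  (obs o_2=1)
t=3: δ = [1.050e-03, 1.969e-03, 1.575e-03]  ψ = [0, 0, 0]  (obs o_3=0)
t=4: δ = [6.564e-04, 4.595e-04, 1.641e-04]  ψ = [1, 2, 1]  (obs o_4=1)
backtrack: best end state = 0; path = [2, 1, 0, 1, 0]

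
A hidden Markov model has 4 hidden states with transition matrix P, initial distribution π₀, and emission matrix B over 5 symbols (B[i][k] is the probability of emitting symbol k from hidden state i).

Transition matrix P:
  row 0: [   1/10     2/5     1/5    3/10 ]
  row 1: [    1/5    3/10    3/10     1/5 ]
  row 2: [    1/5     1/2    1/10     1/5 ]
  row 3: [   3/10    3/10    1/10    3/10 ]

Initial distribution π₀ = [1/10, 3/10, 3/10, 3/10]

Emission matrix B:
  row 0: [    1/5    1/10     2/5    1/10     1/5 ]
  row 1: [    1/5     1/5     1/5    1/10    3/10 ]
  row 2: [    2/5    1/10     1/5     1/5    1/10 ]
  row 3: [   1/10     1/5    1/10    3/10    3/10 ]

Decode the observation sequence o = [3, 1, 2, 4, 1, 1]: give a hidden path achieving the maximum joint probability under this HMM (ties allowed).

path = [3, 3, 0, 1, 1, 1]

t=0: δ = [1.000e-02, 3.000e-02, 6.000e-02, 9.000e-02]  (obs o_0=3)
t=1: δ = [2.700e-03, 6.000e-03, 9.000e-04, 5.400e-03]  ψ = [3, 2, 1, 3]  (obs o_1=1)
t=2: δ = [6.480e-04, 3.600e-04, 3.600e-04, 1.620e-04]  ψ = [3, 1, 1, 3]  (obs o_2=2)
t=3: δ = [1.440e-05, 7.776e-05, 1.296e-05, 5.832e-05]  ψ = [1, 0, 0, 0]  (obs o_3=4)
t=4: δ = [1.750e-06, 4.666e-06, 2.333e-06, 3.499e-06]  ψ = [3, 1, 1, 3]  (obs o_4=1)
t=5: δ = [1.050e-07, 2.799e-07, 1.400e-07, 2.100e-07]  ψ = [3, 1, 1, 3]  (obs o_5=1)
backtrack: best end state = 1; path = [3, 3, 0, 1, 1, 1]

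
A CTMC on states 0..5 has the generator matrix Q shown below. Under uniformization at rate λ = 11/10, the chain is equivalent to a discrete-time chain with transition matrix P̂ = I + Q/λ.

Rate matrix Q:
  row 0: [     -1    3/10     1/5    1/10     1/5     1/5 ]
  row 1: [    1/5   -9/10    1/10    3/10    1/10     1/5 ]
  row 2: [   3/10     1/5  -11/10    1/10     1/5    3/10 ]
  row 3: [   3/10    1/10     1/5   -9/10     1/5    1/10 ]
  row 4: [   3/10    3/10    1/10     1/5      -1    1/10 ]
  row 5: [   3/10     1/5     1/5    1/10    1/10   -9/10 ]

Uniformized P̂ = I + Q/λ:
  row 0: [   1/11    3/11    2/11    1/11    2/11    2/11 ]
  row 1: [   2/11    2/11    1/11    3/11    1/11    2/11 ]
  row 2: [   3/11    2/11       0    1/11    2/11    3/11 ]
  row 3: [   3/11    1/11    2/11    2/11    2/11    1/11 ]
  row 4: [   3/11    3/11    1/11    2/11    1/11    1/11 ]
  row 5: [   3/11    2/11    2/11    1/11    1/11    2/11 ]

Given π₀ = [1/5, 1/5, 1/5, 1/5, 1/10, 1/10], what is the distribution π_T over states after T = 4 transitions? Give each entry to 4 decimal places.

π = [0.2154, 0.1998, 0.1281, 0.1536, 0.1360, 0.1671]

t=0: π = [0.2000, 0.2000, 0.2000, 0.2000, 0.1000, 0.1000]
t=1: π = [0.2182, 0.1909, 0.1182, 0.1545, 0.1455, 0.1727]
t=2: π = [0.2157, 0.2008, 0.1298, 0.1529, 0.1355, 0.1653]
t=3: π = [0.2153, 0.1998, 0.1276, 0.1536, 0.1362, 0.1674]
t=4: π = [0.2154, 0.1998, 0.1281, 0.1536, 0.1360, 0.1671]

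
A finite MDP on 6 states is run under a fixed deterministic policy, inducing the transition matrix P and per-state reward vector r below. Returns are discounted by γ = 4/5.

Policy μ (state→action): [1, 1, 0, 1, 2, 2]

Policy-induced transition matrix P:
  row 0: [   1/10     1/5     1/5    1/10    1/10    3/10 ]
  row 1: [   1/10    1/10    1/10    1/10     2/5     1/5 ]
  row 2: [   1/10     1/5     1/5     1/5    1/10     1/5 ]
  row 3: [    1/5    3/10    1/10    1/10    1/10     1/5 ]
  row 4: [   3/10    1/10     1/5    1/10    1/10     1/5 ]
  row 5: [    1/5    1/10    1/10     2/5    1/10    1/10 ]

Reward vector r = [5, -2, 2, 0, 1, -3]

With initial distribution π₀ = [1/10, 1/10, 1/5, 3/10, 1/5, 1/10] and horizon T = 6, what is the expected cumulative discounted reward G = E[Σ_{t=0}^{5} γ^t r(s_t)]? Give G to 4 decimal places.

t=0: π = [0.1000, 0.1000, 0.2000, 0.3000, 0.2000, 0.1000], E[r] = 0.6000, γ^t·E[r] = 0.600000, running G = 0.600000
t=1: π = [0.1800, 0.1900, 0.1500, 0.1500, 0.1300, 0.2000], E[r] = 0.3500, γ^t·E[r] = 0.280000, running G = 0.880000
t=2: π = [0.1610, 0.1630, 0.1460, 0.1750, 0.1570, 0.1980], E[r] = 0.3340, γ^t·E[r] = 0.213760, running G = 1.093760
t=3: π = [0.1687, 0.1657, 0.1464, 0.1740, 0.1489, 0.1963], E[r] = 0.3649, γ^t·E[r] = 0.186829, running G = 1.280589
t=4: π = [0.1668, 0.1663, 0.1464, 0.1735, 0.1497, 0.1972], E[r] = 0.3522, γ^t·E[r] = 0.144269, running G = 1.424858
t=5: π = [0.1670, 0.1660, 0.1463, 0.1738, 0.1499, 0.1970], E[r] = 0.3546, γ^t·E[r] = 0.116211, running G = 1.541069

G = 1.5411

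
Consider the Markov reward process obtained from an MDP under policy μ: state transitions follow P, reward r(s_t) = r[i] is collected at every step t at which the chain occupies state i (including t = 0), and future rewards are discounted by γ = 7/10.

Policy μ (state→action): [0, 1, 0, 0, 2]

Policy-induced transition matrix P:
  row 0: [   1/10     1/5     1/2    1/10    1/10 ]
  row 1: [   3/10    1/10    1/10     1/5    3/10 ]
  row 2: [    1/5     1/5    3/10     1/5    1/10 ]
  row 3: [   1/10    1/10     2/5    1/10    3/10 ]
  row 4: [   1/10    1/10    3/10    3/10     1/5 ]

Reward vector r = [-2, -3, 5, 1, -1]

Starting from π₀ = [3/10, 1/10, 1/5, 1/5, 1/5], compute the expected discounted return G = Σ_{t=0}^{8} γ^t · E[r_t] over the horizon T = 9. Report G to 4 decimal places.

t=0: π = [0.3000, 0.1000, 0.2000, 0.2000, 0.2000], E[r] = 0.1000, γ^t·E[r] = 0.100000, running G = 0.100000
t=1: π = [0.1400, 0.1500, 0.3600, 0.1700, 0.1800], E[r] = 1.0600, γ^t·E[r] = 0.742000, running G = 0.842000
t=2: π = [0.1660, 0.1500, 0.3150, 0.1870, 0.1820], E[r] = 0.7980, γ^t·E[r] = 0.391020, running G = 1.233020
t=3: π = [0.1615, 0.1481, 0.3219, 0.1829, 0.1856], E[r] = 0.8395, γ^t·E[r] = 0.287949, running G = 1.520969
t=4: π = [0.1618, 0.1483, 0.3210, 0.1841, 0.1848], E[r] = 0.8356, γ^t·E[r] = 0.200620, running G = 1.721589
t=5: π = [0.1618, 0.1483, 0.3211, 0.1839, 0.1850], E[r] = 0.8361, γ^t·E[r] = 0.140520, running G = 1.862109
t=6: π = [0.1618, 0.1483, 0.3211, 0.1839, 0.1849], E[r] = 0.8360, γ^t·E[r] = 0.098359, running G = 1.960468
t=7: π = [0.1618, 0.1483, 0.3211, 0.1839, 0.1849], E[r] = 0.8360, γ^t·E[r] = 0.068852, running G = 2.029320
t=8: π = [0.1618, 0.1483, 0.3211, 0.1839, 0.1849], E[r] = 0.8360, γ^t·E[r] = 0.048196, running G = 2.077516

G = 2.0775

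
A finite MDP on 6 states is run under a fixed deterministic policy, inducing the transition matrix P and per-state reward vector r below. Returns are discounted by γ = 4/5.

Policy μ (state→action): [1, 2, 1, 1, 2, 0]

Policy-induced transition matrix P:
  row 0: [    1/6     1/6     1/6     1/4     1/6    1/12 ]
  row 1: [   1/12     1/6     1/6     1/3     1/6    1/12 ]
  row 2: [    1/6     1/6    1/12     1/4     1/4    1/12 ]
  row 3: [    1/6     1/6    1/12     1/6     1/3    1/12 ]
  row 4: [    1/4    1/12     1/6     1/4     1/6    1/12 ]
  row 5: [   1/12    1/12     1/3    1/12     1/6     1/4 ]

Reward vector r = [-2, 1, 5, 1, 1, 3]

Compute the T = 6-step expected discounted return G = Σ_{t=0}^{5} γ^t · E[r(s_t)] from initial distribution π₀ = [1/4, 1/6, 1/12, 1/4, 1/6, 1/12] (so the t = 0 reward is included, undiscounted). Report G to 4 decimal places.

t=0: π = [0.2500, 0.1667, 0.0833, 0.2500, 0.1667, 0.0833], E[r] = 0.7500, γ^t·E[r] = 0.750000, running G = 0.750000
t=1: π = [0.1597, 0.1458, 0.1528, 0.2292, 0.2153, 0.0972], E[r] = 1.3264, γ^t·E[r] = 1.061111, running G = 1.811111
t=2: π = [0.1644, 0.1406, 0.1510, 0.2269, 0.2176, 0.0995], E[r] = 1.3102, γ^t·E[r] = 0.838519, running G = 2.649630
t=3: π = [0.1648, 0.1402, 0.1518, 0.2262, 0.2171, 0.0999], E[r] = 1.3125, γ^t·E[r] = 0.672025, running G = 3.321654
t=4: π = [0.1647, 0.1403, 0.1518, 0.2262, 0.2170, 0.1000], E[r] = 1.3130, γ^t·E[r] = 0.537819, running G = 3.859473
t=5: π = [0.1647, 0.1402, 0.1518, 0.2262, 0.2170, 0.1000], E[r] = 1.3131, γ^t·E[r] = 0.430285, running G = 4.289758

G = 4.2898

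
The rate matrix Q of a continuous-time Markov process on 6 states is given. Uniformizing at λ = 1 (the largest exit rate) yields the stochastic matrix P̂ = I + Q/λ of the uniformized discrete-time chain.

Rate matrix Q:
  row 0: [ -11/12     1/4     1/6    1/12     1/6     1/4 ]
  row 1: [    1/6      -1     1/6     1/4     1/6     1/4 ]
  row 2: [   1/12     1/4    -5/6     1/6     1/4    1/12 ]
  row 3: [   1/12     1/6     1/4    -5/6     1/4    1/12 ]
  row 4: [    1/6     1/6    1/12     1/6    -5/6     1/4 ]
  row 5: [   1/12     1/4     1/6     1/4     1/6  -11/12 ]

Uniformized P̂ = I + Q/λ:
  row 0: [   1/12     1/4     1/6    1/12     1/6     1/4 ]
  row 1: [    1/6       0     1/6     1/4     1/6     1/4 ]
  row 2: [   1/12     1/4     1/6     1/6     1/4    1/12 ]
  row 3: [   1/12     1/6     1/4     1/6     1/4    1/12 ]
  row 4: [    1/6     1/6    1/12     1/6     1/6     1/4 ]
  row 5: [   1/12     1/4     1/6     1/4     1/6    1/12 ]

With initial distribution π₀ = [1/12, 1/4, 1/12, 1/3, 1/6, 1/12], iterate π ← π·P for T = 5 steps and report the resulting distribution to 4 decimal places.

π = [0.1142, 0.1745, 0.1658, 0.1854, 0.1959, 0.1642]

t=0: π = [0.0833, 0.2500, 0.0833, 0.3333, 0.1667, 0.0833]
t=1: π = [0.1181, 0.1458, 0.1806, 0.1875, 0.2014, 0.1667]
t=2: π = [0.1123, 0.1811, 0.1655, 0.1829, 0.1973, 0.1609]
t=3: π = [0.1149, 0.1730, 0.1655, 0.1858, 0.1957, 0.1651]
t=4: π = [0.1141, 0.1749, 0.1658, 0.1853, 0.1959, 0.1639]
t=5: π = [0.1142, 0.1745, 0.1658, 0.1854, 0.1959, 0.1642]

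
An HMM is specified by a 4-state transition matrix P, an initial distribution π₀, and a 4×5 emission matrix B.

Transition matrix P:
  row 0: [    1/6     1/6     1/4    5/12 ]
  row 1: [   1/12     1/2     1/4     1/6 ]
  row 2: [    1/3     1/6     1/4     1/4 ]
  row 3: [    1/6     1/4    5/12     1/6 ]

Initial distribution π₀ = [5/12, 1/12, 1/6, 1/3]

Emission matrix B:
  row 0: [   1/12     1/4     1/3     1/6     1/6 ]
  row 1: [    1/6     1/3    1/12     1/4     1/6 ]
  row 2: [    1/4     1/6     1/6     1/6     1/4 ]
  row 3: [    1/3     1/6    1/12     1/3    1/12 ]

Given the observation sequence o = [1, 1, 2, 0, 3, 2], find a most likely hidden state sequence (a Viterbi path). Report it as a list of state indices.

t=0: δ = [1.042e-01, 2.778e-02, 2.778e-02, 5.556e-02]  (obs o_0=1)
t=1: δ = [4.340e-03, 5.787e-03, 4.340e-03, 7.234e-03]  ψ = [0, 0, 0, 0]  (obs o_1=1)
t=2: δ = [4.823e-04, 2.411e-04, 5.023e-04, 1.507e-04]  ψ = [2, 1, 3, 0]  (obs o_2=2)
t=3: δ = [1.395e-05, 2.009e-05, 3.140e-05, 6.698e-05]  ψ = [2, 1, 2, 0]  (obs o_3=0)
t=4: δ = [1.861e-06, 4.186e-06, 4.651e-06, 3.721e-06]  ψ = [3, 3, 3, 3]  (obs o_4=3)
t=5: δ = [5.168e-07, 1.744e-07, 2.584e-07, 9.690e-08]  ψ = [2, 1, 3, 2]  (obs o_5=2)
backtrack: best end state = 0; path = [0, 2, 0, 3, 2, 0]

path = [0, 2, 0, 3, 2, 0]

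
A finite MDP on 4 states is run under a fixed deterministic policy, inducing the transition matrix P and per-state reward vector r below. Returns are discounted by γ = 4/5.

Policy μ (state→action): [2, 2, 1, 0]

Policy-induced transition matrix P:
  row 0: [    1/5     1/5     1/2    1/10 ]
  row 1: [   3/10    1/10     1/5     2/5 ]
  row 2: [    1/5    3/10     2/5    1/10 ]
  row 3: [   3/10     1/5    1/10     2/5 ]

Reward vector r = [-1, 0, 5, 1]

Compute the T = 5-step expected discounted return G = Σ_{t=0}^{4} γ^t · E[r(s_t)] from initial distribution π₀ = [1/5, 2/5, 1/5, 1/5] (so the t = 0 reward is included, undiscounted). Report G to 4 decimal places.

t=0: π = [0.2000, 0.4000, 0.2000, 0.2000], E[r] = 1.0000, γ^t·E[r] = 1.000000, running G = 1.000000
t=1: π = [0.2600, 0.1800, 0.2800, 0.2800], E[r] = 1.4200, γ^t·E[r] = 1.136000, running G = 2.136000
t=2: π = [0.2460, 0.2100, 0.3060, 0.2380], E[r] = 1.5220, γ^t·E[r] = 0.974080, running G = 3.110080
t=3: π = [0.2448, 0.2096, 0.3112, 0.2344], E[r] = 1.5456, γ^t·E[r] = 0.791347, running G = 3.901427
t=4: π = [0.2444, 0.2102, 0.3122, 0.2332], E[r] = 1.5500, γ^t·E[r] = 0.634880, running G = 4.536307

G = 4.5363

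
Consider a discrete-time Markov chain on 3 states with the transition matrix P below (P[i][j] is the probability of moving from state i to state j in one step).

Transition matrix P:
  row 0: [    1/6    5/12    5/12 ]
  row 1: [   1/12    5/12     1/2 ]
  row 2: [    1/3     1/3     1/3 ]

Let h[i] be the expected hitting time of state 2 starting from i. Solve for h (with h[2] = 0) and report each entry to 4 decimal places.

h = [2.2154, 2.0308, 0.0000]

First-step conditioning: h[2] = 0; for i ≠ 2, h[i] = 1 + Σ_k P[i][k]·h[k].
  h[0] = 1 + 1/6·h[0] + 5/12·h[1]
  h[1] = 1 + 1/12·h[0] + 5/12·h[1]
Solving the 2×2 linear system over states ≠ 2 gives exactly h = [144/65, 132/65, 0] (h[2] = 0 is the target).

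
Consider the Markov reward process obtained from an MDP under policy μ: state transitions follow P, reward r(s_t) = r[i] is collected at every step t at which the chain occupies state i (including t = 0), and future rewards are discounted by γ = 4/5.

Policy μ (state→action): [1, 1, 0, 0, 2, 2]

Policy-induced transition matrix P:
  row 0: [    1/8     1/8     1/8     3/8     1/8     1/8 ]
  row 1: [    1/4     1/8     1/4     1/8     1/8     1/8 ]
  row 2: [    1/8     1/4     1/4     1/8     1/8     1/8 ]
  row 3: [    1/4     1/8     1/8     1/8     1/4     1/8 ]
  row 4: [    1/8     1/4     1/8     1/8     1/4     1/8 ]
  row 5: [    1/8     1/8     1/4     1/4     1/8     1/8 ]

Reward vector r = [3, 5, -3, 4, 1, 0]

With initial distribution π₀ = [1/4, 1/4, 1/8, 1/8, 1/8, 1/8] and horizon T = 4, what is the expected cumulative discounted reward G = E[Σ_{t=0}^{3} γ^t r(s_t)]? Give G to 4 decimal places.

t=0: π = [0.2500, 0.2500, 0.1250, 0.1250, 0.1250, 0.1250], E[r] = 2.2500, γ^t·E[r] = 2.250000, running G = 2.250000
t=1: π = [0.1719, 0.1563, 0.1875, 0.2031, 0.1563, 0.1250], E[r] = 1.7031, γ^t·E[r] = 1.362500, running G = 3.612500
t=2: π = [0.1699, 0.1680, 0.1836, 0.1836, 0.1699, 0.1250], E[r] = 1.7031, γ^t·E[r] = 1.090000, running G = 4.702500
t=3: π = [0.1689, 0.1692, 0.1846, 0.1831, 0.1692, 0.1250], E[r] = 1.7007, γ^t·E[r] = 0.870750, running G = 5.573250

G = 5.5733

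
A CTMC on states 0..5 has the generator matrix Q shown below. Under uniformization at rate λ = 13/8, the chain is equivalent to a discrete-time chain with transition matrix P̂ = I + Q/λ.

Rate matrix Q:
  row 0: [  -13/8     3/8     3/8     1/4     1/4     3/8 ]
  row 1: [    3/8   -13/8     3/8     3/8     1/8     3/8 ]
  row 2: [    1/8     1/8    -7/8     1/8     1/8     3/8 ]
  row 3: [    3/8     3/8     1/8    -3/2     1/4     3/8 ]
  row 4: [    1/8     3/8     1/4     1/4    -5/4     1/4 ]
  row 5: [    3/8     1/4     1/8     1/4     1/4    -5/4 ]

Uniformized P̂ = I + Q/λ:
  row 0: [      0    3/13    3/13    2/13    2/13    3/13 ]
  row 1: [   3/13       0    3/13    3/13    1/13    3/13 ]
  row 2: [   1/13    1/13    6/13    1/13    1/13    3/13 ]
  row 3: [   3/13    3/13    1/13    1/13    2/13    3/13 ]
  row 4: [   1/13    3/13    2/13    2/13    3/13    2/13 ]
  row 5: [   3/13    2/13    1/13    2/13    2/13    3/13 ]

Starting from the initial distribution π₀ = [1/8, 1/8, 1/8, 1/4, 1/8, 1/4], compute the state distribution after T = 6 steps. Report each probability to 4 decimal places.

t=0: π = [0.1250, 0.1250, 0.1250, 0.2500, 0.1250, 0.2500]
t=1: π = [0.1635, 0.1635, 0.1731, 0.1346, 0.1442, 0.2212]
t=2: π = [0.1442, 0.1494, 0.2049, 0.1428, 0.1391, 0.2197]
t=3: π = [0.1446, 0.1479, 0.2116, 0.1386, 0.1373, 0.2201]
t=4: π = [0.1437, 0.1472, 0.2139, 0.1383, 0.1368, 0.2202]
t=5: π = [0.1437, 0.1470, 0.2144, 0.1381, 0.1366, 0.2202]
t=6: π = [0.1436, 0.1469, 0.2146, 0.1380, 0.1366, 0.2203]

π = [0.1436, 0.1469, 0.2146, 0.1380, 0.1366, 0.2203]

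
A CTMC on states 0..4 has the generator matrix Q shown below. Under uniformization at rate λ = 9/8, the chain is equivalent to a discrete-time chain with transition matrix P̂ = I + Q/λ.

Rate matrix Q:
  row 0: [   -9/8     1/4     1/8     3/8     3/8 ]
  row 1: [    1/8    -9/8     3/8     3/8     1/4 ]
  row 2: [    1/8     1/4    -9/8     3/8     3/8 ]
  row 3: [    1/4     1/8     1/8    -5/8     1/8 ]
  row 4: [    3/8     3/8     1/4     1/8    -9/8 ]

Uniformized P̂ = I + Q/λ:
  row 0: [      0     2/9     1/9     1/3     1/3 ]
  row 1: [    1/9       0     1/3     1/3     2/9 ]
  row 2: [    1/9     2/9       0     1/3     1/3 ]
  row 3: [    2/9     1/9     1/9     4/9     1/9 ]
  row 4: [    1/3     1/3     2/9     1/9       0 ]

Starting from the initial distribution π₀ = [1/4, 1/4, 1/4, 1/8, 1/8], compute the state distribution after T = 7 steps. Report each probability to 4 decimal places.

t=0: π = [0.2500, 0.2500, 0.2500, 0.1250, 0.1250]
t=1: π = [0.1250, 0.1667, 0.1528, 0.3194, 0.2361]
t=2: π = [0.1852, 0.1759, 0.1574, 0.3164, 0.1651]
t=3: π = [0.1624, 0.1663, 0.1511, 0.3318, 0.1884]
t=4: π = [0.1718, 0.1693, 0.1522, 0.3283, 0.1783]
t=5: π = [0.1681, 0.1679, 0.1516, 0.3302, 0.1821]
t=6: π = [0.1696, 0.1685, 0.1518, 0.3295, 0.1806]
t=7: π = [0.1690, 0.1682, 0.1517, 0.3298, 0.1812]

π = [0.1690, 0.1682, 0.1517, 0.3298, 0.1812]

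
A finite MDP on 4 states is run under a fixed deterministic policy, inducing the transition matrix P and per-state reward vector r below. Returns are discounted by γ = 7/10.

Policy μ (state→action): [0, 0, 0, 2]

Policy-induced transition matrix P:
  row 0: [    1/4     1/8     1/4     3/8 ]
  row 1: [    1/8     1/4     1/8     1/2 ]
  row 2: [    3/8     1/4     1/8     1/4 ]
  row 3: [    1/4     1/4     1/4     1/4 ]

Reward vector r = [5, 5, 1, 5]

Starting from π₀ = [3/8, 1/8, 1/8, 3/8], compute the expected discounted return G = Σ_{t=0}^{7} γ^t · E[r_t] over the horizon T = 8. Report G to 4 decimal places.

t=0: π = [0.3750, 0.1250, 0.1250, 0.3750], E[r] = 4.5000, γ^t·E[r] = 4.500000, running G = 4.500000
t=1: π = [0.2500, 0.2031, 0.2188, 0.3281], E[r] = 4.1250, γ^t·E[r] = 2.887500, running G = 7.387500
t=2: π = [0.2520, 0.2188, 0.1973, 0.3320], E[r] = 4.2109, γ^t·E[r] = 2.063359, running G = 9.450859
t=3: π = [0.2473, 0.2185, 0.1980, 0.3362], E[r] = 4.2080, γ^t·E[r] = 1.443347, running G = 10.894206
t=4: π = [0.2474, 0.2191, 0.1979, 0.3355], E[r] = 4.2083, γ^t·E[r] = 1.010401, running G = 11.904607
t=5: π = [0.2474, 0.2191, 0.1979, 0.3357], E[r] = 4.2085, γ^t·E[r] = 0.707325, running G = 12.611932
t=6: π = [0.2474, 0.2191, 0.1979, 0.3357], E[r] = 4.2085, γ^t·E[r] = 0.495122, running G = 13.107054
t=7: π = [0.2474, 0.2191, 0.1979, 0.3357], E[r] = 4.2085, γ^t·E[r] = 0.346587, running G = 13.453641

G = 13.4536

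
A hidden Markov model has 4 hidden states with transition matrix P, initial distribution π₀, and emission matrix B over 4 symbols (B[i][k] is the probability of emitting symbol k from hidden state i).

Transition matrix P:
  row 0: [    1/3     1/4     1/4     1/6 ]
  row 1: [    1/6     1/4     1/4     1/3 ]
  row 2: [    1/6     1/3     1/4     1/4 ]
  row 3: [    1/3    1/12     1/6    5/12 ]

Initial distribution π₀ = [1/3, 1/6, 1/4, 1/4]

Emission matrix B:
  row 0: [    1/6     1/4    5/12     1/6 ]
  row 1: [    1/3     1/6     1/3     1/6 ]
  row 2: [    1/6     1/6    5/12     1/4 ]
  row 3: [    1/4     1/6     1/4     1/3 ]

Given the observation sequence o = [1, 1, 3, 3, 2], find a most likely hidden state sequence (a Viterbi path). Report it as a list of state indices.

t=0: δ = [8.333e-02, 2.778e-02, 4.167e-02, 4.167e-02]  (obs o_0=1)
t=1: δ = [6.944e-03, 3.472e-03, 3.472e-03, 2.894e-03]  ψ = [0, 0, 0, 3]  (obs o_1=1)
t=2: δ = [3.858e-04, 2.894e-04, 4.340e-04, 4.019e-04]  ψ = [0, 0, 0, 3]  (obs o_2=3)
t=3: δ = [2.233e-05, 2.411e-05, 2.713e-05, 5.582e-05]  ψ = [3, 2, 2, 3]  (obs o_3=3)
t=4: δ = [7.752e-06, 3.014e-06, 3.876e-06, 5.814e-06]  ψ = [3, 2, 3, 3]  (obs o_4=2)
backtrack: best end state = 0; path = [3, 3, 3, 3, 0]

path = [3, 3, 3, 3, 0]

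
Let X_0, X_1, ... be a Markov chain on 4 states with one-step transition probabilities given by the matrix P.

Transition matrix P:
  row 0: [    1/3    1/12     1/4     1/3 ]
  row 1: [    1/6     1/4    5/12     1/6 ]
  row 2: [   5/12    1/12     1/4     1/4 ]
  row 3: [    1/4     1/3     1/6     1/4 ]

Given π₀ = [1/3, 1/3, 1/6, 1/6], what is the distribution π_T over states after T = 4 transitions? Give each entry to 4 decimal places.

t=0: π = [0.3333, 0.3333, 0.1667, 0.1667]
t=1: π = [0.2778, 0.1806, 0.2917, 0.2500]
t=2: π = [0.3067, 0.1759, 0.2593, 0.2581]
t=3: π = [0.3041, 0.1772, 0.2578, 0.2609]
t=4: π = [0.3035, 0.1781, 0.2578, 0.2606]

π = [0.3035, 0.1781, 0.2578, 0.2606]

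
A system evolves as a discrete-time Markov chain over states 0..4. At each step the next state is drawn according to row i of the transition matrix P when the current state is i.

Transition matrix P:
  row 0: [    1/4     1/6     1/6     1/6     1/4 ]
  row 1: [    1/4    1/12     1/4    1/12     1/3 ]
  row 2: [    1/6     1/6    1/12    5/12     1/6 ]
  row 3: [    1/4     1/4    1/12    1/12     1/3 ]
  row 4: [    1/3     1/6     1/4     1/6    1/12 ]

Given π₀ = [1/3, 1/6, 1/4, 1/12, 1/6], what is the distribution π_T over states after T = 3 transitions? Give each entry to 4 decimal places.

π = [0.2552, 0.1672, 0.1713, 0.1794, 0.2268]

t=0: π = [0.3333, 0.1667, 0.2500, 0.0833, 0.1667]
t=1: π = [0.2431, 0.1597, 0.1667, 0.2083, 0.2222]
t=2: π = [0.2546, 0.1707, 0.1672, 0.1777, 0.2297]
t=3: π = [0.2552, 0.1672, 0.1713, 0.1794, 0.2268]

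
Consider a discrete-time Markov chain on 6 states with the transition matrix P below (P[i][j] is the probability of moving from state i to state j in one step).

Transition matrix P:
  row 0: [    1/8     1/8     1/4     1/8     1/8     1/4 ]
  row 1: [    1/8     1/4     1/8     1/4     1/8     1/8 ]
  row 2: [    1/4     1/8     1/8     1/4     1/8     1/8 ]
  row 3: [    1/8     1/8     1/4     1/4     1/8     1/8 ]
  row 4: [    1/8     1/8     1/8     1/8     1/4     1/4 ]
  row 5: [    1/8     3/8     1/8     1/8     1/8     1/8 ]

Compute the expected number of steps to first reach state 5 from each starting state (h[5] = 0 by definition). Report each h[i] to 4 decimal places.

h = [5.4194, 6.2058, 6.1075, 6.1935, 5.3210, 0.0000]

First-step conditioning: h[5] = 0; for i ≠ 5, h[i] = 1 + Σ_k P[i][k]·h[k].
  h[0] = 1 + 1/8·h[0] + 1/8·h[1] + 1/4·h[2] + 1/8·h[3] + 1/8·h[4]
  h[1] = 1 + 1/8·h[0] + 1/4·h[1] + 1/8·h[2] + 1/4·h[3] + 1/8·h[4]
  h[2] = 1 + 1/4·h[0] + 1/8·h[1] + 1/8·h[2] + 1/4·h[3] + 1/8·h[4]
  h[3] = 1 + 1/8·h[0] + 1/8·h[1] + 1/4·h[2] + 1/4·h[3] + 1/8·h[4]
  h[4] = 1 + 1/8·h[0] + 1/8·h[1] + 1/8·h[2] + 1/8·h[3] + 1/4·h[4]
Solving the 5×5 linear system over states ≠ 5 gives exactly h = [168/31, 4040/651, 568/93, 192/31, 3464/651, 0] (h[5] = 0 is the target).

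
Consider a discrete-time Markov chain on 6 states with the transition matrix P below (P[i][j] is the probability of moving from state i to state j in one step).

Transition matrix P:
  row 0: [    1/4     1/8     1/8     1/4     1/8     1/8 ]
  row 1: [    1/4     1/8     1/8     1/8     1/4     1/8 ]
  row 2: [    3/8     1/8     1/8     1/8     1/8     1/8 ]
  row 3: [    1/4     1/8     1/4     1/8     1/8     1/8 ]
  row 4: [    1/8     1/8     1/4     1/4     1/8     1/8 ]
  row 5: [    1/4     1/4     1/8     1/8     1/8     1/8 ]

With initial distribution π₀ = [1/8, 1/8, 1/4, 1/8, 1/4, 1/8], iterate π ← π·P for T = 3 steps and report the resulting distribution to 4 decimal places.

π = [0.2527, 0.1406, 0.1646, 0.1746, 0.1426, 0.1250]

t=0: π = [0.1250, 0.1250, 0.2500, 0.1250, 0.2500, 0.1250]
t=1: π = [0.2500, 0.1406, 0.1719, 0.1719, 0.1406, 0.1250]
t=2: π = [0.2539, 0.1406, 0.1641, 0.1738, 0.1426, 0.1250]
t=3: π = [0.2527, 0.1406, 0.1646, 0.1746, 0.1426, 0.1250]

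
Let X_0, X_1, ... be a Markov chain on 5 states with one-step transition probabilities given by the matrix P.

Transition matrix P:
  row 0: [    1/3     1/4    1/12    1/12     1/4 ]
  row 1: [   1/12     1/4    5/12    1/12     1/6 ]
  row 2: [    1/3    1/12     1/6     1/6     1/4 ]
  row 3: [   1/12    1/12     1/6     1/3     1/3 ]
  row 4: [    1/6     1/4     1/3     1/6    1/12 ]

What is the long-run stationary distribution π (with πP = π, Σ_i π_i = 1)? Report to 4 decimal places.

π = [0.2116, 0.1848, 0.2307, 0.1604, 0.2125]

Balance equations π_j = Σ_i π_i·P[i][j]:
  π_0 = 1/3·π_0 + 1/12·π_1 + 1/3·π_2 + 1/12·π_3 + 1/6·π_4
  π_1 = 1/4·π_0 + 1/4·π_1 + 1/12·π_2 + 1/12·π_3 + 1/4·π_4
  π_2 = 1/12·π_0 + 5/12·π_1 + 1/6·π_2 + 1/6·π_3 + 1/3·π_4
  π_3 = 1/12·π_0 + 1/12·π_1 + 1/6·π_2 + 1/3·π_3 + 1/6·π_4
  normalize: π_0 + π_1 + π_2 + π_3 + π_4 = 1
Solving the linear system gives exactly π = [1833/8662, 1601/8662, 999/4331, 1389/8662, 1841/8662].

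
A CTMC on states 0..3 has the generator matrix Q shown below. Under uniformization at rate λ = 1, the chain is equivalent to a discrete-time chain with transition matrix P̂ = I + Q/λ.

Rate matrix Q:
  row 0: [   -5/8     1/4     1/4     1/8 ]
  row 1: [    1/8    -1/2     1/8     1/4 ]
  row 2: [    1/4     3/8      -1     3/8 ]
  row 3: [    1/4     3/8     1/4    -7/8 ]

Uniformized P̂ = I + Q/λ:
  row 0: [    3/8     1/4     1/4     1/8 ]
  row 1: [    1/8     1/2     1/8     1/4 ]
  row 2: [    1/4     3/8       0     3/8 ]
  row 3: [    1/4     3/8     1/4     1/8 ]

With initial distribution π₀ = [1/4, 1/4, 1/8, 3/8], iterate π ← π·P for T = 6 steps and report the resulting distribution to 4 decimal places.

t=0: π = [0.2500, 0.2500, 0.1250, 0.3750]
t=1: π = [0.2500, 0.3750, 0.1875, 0.1875]
t=2: π = [0.2344, 0.3906, 0.1563, 0.2188]
t=3: π = [0.2305, 0.3945, 0.1621, 0.2129]
t=4: π = [0.2295, 0.3955, 0.1602, 0.2148]
t=5: π = [0.2292, 0.3958, 0.1605, 0.2145]
t=6: π = [0.2292, 0.3958, 0.1604, 0.2146]

π = [0.2292, 0.3958, 0.1604, 0.2146]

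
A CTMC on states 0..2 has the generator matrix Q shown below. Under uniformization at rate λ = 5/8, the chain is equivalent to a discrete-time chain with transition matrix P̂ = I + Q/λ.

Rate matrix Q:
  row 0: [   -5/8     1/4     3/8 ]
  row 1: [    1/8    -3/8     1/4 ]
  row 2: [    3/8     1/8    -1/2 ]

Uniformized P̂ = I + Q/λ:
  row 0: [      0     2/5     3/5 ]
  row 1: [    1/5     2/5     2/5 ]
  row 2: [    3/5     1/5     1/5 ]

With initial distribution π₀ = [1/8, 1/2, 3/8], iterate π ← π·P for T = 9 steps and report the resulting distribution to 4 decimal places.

π = [0.2942, 0.3235, 0.3823]

t=0: π = [0.1250, 0.5000, 0.3750]
t=1: π = [0.3250, 0.3250, 0.3500]
t=2: π = [0.2750, 0.3300, 0.3950]
t=3: π = [0.3030, 0.3210, 0.3760]
t=4: π = [0.2898, 0.3248, 0.3854]
t=5: π = [0.2962, 0.3229, 0.3809]
t=6: π = [0.2931, 0.3238, 0.3831]
t=7: π = [0.2946, 0.3234, 0.3820]
t=8: π = [0.2939, 0.3236, 0.3825]
t=9: π = [0.2942, 0.3235, 0.3823]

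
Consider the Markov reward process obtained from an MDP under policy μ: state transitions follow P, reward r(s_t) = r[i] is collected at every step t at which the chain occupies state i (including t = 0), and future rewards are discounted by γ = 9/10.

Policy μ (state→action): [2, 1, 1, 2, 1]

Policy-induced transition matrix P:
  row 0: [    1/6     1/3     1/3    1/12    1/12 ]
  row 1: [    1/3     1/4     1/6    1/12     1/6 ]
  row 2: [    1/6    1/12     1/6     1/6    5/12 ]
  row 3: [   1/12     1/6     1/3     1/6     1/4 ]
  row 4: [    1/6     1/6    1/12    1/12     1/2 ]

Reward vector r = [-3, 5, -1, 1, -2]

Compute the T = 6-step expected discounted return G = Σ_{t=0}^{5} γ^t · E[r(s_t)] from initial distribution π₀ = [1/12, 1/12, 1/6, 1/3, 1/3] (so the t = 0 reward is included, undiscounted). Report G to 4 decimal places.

t=0: π = [0.0833, 0.0833, 0.1667, 0.3333, 0.3333], E[r] = -0.3333, γ^t·E[r] = -0.333333, running G = -0.333333
t=1: π = [0.1528, 0.1736, 0.2083, 0.1250, 0.3403], E[r] = -0.3542, γ^t·E[r] = -0.318750, running G = -0.652083
t=2: π = [0.1852, 0.1892, 0.1846, 0.1111, 0.3299], E[r] = -0.3426, γ^t·E[r] = -0.277500, running G = -0.929583
t=3: π = [0.1889, 0.1979, 0.1886, 0.1080, 0.3166], E[r] = -0.2910, γ^t·E[r] = -0.212168, running G = -1.141751
t=4: π = [0.1907, 0.1989, 0.1898, 0.1080, 0.3126], E[r] = -0.2842, γ^t·E[r] = -0.186456, running G = -1.328207
t=5: π = [0.1908, 0.1992, 0.1904, 0.1082, 0.3114], E[r] = -0.2815, γ^t·E[r] = -0.166235, running G = -1.494442

G = -1.4944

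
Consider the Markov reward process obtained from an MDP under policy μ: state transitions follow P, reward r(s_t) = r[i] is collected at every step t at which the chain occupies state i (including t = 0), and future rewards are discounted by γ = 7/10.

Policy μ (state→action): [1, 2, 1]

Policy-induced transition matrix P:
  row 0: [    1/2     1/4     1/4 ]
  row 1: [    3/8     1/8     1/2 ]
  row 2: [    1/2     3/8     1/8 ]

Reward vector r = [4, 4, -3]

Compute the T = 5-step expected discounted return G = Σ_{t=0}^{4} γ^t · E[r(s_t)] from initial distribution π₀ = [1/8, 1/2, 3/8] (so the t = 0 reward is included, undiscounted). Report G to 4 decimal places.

t=0: π = [0.1250, 0.5000, 0.3750], E[r] = 1.3750, γ^t·E[r] = 1.375000, running G = 1.375000
t=1: π = [0.4375, 0.2344, 0.3281], E[r] = 1.7031, γ^t·E[r] = 1.192188, running G = 2.567188
t=2: π = [0.4707, 0.2617, 0.2676], E[r] = 2.1270, γ^t·E[r] = 1.042207, running G = 3.609395
t=3: π = [0.4673, 0.2507, 0.2820], E[r] = 2.0261, γ^t·E[r] = 0.694960, running G = 4.304355
t=4: π = [0.4687, 0.2539, 0.2774], E[r] = 2.0580, γ^t·E[r] = 0.494114, running G = 4.798469

G = 4.7985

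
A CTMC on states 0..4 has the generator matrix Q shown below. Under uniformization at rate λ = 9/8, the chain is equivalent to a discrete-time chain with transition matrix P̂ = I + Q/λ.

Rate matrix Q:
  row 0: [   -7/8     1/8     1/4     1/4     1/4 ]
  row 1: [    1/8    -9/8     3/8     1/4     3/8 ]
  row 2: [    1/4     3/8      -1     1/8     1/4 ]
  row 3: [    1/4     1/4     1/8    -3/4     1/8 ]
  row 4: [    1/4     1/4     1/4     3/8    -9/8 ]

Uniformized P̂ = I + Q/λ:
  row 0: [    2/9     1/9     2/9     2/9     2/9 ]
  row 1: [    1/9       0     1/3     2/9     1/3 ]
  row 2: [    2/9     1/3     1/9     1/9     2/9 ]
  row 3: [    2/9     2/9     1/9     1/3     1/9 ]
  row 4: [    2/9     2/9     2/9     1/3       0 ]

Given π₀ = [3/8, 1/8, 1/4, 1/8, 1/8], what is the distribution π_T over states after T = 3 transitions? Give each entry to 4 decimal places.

π = [0.2022, 0.1814, 0.1931, 0.2473, 0.1761]

t=0: π = [0.3750, 0.1250, 0.2500, 0.1250, 0.1250]
t=1: π = [0.2083, 0.1806, 0.1944, 0.2222, 0.1944]
t=2: π = [0.2022, 0.1806, 0.1960, 0.2469, 0.1744]
t=3: π = [0.2022, 0.1814, 0.1931, 0.2473, 0.1761]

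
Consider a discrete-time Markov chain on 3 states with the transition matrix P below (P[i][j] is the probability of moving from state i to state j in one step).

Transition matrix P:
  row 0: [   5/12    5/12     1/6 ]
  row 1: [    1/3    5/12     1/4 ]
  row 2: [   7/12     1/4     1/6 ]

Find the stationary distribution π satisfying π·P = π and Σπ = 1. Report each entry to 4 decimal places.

Balance equations π_j = Σ_i π_i·P[i][j]:
  π_0 = 5/12·π_0 + 1/3·π_1 + 7/12·π_2
  π_1 = 5/12·π_0 + 5/12·π_1 + 1/4·π_2
  normalize: π_0 + π_1 + π_2 = 1
Solving the linear system gives exactly π = [61/146, 28/73, 29/146].

π = [0.4178, 0.3836, 0.1986]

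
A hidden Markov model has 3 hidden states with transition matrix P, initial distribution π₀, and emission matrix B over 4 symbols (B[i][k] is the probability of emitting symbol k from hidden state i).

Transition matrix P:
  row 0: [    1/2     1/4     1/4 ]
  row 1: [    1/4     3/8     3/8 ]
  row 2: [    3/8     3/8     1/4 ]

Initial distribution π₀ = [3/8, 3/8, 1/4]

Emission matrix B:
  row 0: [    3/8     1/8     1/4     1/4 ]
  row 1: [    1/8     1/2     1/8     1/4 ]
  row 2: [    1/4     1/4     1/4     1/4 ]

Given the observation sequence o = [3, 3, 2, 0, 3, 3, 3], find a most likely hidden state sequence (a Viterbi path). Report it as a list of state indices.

path = [0, 0, 0, 0, 0, 0, 0]

t=0: δ = [9.375e-02, 9.375e-02, 6.250e-02]  (obs o_0=3)
t=1: δ = [1.172e-02, 8.789e-03, 8.789e-03]  ψ = [0, 1, 1]  (obs o_1=3)
t=2: δ = [1.465e-03, 4.120e-04, 8.240e-04]  ψ = [0, 1, 1]  (obs o_2=2)
t=3: δ = [2.747e-04, 4.578e-05, 9.155e-05]  ψ = [0, 0, 0]  (obs o_3=0)
t=4: δ = [3.433e-05, 1.717e-05, 1.717e-05]  ψ = [0, 0, 0]  (obs o_4=3)
t=5: δ = [4.292e-06, 2.146e-06, 2.146e-06]  ψ = [0, 0, 0]  (obs o_5=3)
t=6: δ = [5.364e-07, 2.682e-07, 2.682e-07]  ψ = [0, 0, 0]  (obs o_6=3)
backtrack: best end state = 0; path = [0, 0, 0, 0, 0, 0, 0]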